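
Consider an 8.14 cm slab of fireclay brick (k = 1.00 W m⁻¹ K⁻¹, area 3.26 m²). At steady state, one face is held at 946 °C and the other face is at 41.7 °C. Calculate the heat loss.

Q = kA·ΔT/L = 1.00 × 3.26 × |946 °C − 41.7 °C| / 0.0814 = 36200 W

Q = 36200 W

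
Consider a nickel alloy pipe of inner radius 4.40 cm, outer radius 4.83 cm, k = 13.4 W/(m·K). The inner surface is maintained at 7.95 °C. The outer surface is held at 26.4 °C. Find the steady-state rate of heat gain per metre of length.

Q' = 2πk·ΔT/ln(r₂/r₁) = 2π × 13.4 × 18.45 / ln(0.0483/0.0440) = 16700 W/m

Q' = 16.7 kW/m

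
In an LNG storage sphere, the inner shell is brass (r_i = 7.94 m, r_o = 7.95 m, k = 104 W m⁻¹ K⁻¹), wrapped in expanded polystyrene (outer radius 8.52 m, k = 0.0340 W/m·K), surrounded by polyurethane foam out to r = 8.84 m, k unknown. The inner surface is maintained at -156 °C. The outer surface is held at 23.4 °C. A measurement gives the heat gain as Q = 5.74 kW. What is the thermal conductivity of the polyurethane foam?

ΣR = ΔT/Q = |-156 − 23.4|/5740 = 0.03125 K/W
Known resistances:
  R_brass = (1/7.94 − 1/7.95)/(4πk) = 1.584×10^-4/(4π·104) = 1.212×10^-7 K/W
  R_expanded polystyrene = (1/7.95 − 1/8.52)/(4πk) = 0.008415/(4π·0.0340) = 0.01970 K/W
R_polyurethane foam = ΣR − ΣR_known = 0.03125 − 0.01970 = 0.01155 K/W
(1/r₁−1/r₂)/(4πk) = 0.01155 ⇒ k = 0.004249/(4π·0.01155) = 0.0293 W/m·K

k = 0.0293 W/m·K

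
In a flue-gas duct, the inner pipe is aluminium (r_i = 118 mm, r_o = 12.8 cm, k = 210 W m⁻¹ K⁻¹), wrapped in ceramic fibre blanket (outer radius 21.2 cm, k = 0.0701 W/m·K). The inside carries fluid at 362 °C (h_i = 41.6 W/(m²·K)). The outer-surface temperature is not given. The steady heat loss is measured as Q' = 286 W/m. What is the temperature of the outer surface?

Series resistances:
  R'_conv,in = 1/(2πr h) = 1/(2π·0.118·41.6) = 0.03242 m·K/W
  R'_aluminium = ln(0.128/0.118)/(2πk) = 0.08135/(2π·210) = 6.165×10^-5 m·K/W
  R'_ceramic fibre blanket = ln(0.212/0.128)/(2πk) = 0.5046/(2π·0.0701) = 1.146 m·K/W
ΣR = 1.178 m·K/W
ΔT = Q'·ΣR = 286 × 1.178 = 336.9 K
Heat flows outward, so T_out = T_in − ΔT = 362 − 336.9 = 25.1 °C

T_out = 25.1 °C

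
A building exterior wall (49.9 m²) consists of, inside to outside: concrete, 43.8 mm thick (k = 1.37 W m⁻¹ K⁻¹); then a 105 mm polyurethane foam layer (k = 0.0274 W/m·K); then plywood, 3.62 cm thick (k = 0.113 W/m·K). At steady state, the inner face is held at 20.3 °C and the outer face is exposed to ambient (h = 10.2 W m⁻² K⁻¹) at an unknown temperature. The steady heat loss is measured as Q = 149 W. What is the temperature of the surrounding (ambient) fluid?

T_out = 7.51 °C

Series resistances:
  R_concrete = L/(kA) = 0.0438/(1.37·49.9) = 6.407×10^-4 K/W
  R_polyurethane foam = L/(kA) = 0.105/(0.0274·49.9) = 0.07680 K/W
  R_plywood = L/(kA) = 0.0362/(0.113·49.9) = 0.006420 K/W
  R_conv,out = 1/(hA) = 1/(10.2·49.9) = 0.001965 K/W
ΣR = 0.08582 K/W
ΔT = Q·ΣR = 149 × 0.08582 = 12.79 K
Heat flows outward, so T_out = T_in − ΔT = 20.3 − 12.79 = 7.51 °C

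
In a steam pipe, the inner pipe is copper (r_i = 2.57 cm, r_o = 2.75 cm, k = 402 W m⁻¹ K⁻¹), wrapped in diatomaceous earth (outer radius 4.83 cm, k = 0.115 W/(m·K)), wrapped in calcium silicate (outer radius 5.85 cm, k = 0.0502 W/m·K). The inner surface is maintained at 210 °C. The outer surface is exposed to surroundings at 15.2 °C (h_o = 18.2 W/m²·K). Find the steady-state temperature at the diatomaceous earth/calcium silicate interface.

T = 111 °C

Treat each layer as a resistance in series:
  R'_copper = ln(0.0275/0.0257)/(2πk) = 0.06770/(2π·402) = 2.680×10^-5 m·K/W
  R'_diatomaceous earth = ln(0.0483/0.0275)/(2πk) = 0.5632/(2π·0.115) = 0.7795 m·K/W
  R'_calcium silicate = ln(0.0585/0.0483)/(2πk) = 0.1916/(2π·0.0502) = 0.6074 m·K/W
  R'_conv,out = 1/(2πr h) = 1/(2π·0.0585·18.2) = 0.1495 m·K/W
ΣR = 2.680×10^-5 + 0.7795 + 0.6074 + 0.1495 = 1.536 m·K/W
Q' = ΔT/ΣR = (210 °C − 15.2 °C)/1.536 = 126.8 W/m
From the inner boundary to the diatomaceous earth/calcium silicate interface, ΣR_partial = 0.7795 m·K/W.
T_interface = T_in − Q'·ΣR_partial = 210 °C − (126.8)(0.7795) = 111 °C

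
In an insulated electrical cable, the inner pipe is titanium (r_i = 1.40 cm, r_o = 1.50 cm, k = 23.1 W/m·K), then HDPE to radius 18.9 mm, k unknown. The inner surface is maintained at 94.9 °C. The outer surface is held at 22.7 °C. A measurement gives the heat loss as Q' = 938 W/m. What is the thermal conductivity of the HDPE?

ΣR = ΔT/Q' = |94.9 − 22.7|/938 = 0.07697 m·K/W
Known resistances:
  R'_titanium = ln(0.0150/0.0140)/(2πk) = 0.06899/(2π·23.1) = 4.753×10^-4 m·K/W
R_HDPE = ΣR − ΣR_known = 0.07697 − 4.753×10^-4 = 0.07649 m·K/W
ln(r₂/r₁)/(2πk) = 0.07649 ⇒ k = 0.2311/(2π·0.07649) = 0.481 W/m·K

k = 0.481 W/m·K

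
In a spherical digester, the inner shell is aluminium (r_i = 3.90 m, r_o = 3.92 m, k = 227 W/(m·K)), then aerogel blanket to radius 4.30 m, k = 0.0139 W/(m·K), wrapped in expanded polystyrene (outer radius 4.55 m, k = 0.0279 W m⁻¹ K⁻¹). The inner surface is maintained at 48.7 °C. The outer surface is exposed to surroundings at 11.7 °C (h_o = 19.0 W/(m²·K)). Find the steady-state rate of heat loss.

Q = 223 W

Resistance network (inner→outer):
  R_aluminium = (1/3.90 − 1/3.92)/(4πk) = 0.001308/(4π·227) = 4.586×10^-7 K/W
  R_aerogel blanket = (1/3.92 − 1/4.30)/(4πk) = 0.02254/(4π·0.0139) = 0.1291 K/W
  R_expanded polystyrene = (1/4.30 − 1/4.55)/(4πk) = 0.01278/(4π·0.0279) = 0.03645 K/W
  R_conv,out = 1/(4πr²h) = 1/(4π·4.55²·19.0) = 2.023×10^-4 K/W
ΣR = 4.586×10^-7 + 0.1291 + 0.03645 + 2.023×10^-4 = 0.1658 K/W
Q = ΔT/ΣR = (48.7 °C − 11.7 °C)/0.1658 = 223 W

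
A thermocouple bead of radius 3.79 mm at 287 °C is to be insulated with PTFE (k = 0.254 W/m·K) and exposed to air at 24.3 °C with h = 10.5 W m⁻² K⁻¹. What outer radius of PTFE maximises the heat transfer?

For a sphere, r_cr = 2k_ins/h = 2·0.254/10.5 = 0.0484 m = 4.84 cm

r_cr = 4.84 cm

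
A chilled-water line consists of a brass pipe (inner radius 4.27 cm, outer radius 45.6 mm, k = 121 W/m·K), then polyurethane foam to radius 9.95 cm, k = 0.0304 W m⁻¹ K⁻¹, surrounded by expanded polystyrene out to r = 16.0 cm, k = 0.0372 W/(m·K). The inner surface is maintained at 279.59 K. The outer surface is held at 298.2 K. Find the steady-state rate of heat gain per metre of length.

Q' = 3.04 W/m

Treat each layer as a resistance in series:
  R'_brass = ln(0.0456/0.0427)/(2πk) = 0.06571/(2π·121) = 8.643×10^-5 m·K/W
  R'_polyurethane foam = ln(0.0995/0.0456)/(2πk) = 0.7802/(2π·0.0304) = 4.085 m·K/W
  R'_expanded polystyrene = ln(0.160/0.0995)/(2πk) = 0.4750/(2π·0.0372) = 2.032 m·K/W
ΣR = 8.643×10^-5 + 4.085 + 2.032 = 6.117 m·K/W
Q' = ΔT/ΣR = (279.59 K − 298.2 K)/6.117 = -3.04 W/m
(Negative Q' ⇒ heat flows inward; heat gain = 3.04 W/m.)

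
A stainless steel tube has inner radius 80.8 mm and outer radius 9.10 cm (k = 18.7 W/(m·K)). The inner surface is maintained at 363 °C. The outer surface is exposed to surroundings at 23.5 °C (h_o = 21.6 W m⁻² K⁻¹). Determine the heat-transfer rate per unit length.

Q' = 4.14 kW/m

Treat each layer as a resistance in series:
  R'_stainless steel = ln(0.0910/0.0808)/(2πk) = 0.1189/(2π·18.7) = 0.001012 m·K/W
  R'_conv,out = 1/(2πr h) = 1/(2π·0.0910·21.6) = 0.08097 m·K/W
ΣR = 0.001012 + 0.08097 = 0.08198 m·K/W
Q' = ΔT/ΣR = (363 °C − 23.5 °C)/0.08198 = 4140 W/m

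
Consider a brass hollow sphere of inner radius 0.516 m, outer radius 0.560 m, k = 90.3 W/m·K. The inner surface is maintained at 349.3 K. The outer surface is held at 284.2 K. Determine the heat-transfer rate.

Q = 4πk·ΔT/(1/r₁ − 1/r₂) = 4π × 90.3 × 65.1 / (1/0.516 − 1/0.560) = 4.85×10^5 W

Q = 4.85×10^5 W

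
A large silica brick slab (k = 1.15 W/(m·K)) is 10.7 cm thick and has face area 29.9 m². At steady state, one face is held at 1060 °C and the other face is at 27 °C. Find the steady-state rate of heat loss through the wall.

Q = 3.32×10^5 W

Q = kA·ΔT/L = 1.15 × 29.9 × |1060 °C − 27 °C| / 0.107 = 3.32×10^5 W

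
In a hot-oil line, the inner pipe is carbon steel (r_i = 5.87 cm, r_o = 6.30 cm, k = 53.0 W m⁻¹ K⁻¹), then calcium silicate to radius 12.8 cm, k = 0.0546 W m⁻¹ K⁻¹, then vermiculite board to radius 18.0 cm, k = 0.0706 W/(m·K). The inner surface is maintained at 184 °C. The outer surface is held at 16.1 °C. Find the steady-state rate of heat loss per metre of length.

Treat each layer as a resistance in series:
  R'_carbon steel = ln(0.0630/0.0587)/(2πk) = 0.07069/(2π·53.0) = 2.123×10^-4 m·K/W
  R'_calcium silicate = ln(0.128/0.0630)/(2πk) = 0.7089/(2π·0.0546) = 2.066 m·K/W
  R'_vermiculite board = ln(0.180/0.128)/(2πk) = 0.3409/(2π·0.0706) = 0.7686 m·K/W
ΣR = 2.123×10^-4 + 2.066 + 0.7686 = 2.835 m·K/W
Q' = ΔT/ΣR = (184 °C − 16.1 °C)/2.835 = 59.2 W/m

Q' = 59.2 W/m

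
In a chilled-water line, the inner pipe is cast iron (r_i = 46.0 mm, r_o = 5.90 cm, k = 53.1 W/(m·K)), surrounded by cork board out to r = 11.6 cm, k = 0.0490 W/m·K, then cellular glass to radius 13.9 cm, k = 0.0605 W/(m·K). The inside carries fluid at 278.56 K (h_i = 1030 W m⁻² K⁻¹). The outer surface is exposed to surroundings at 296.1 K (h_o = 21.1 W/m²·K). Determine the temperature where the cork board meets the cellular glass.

T = 292.7 K

Series thermal resistances, inner to outer:
  R'_conv,in = 1/(2πr h) = 1/(2π·0.0460·1030) = 0.003359 m·K/W
  R'_cast iron = ln(0.0590/0.0460)/(2πk) = 0.2489/(2π·53.1) = 7.460×10^-4 m·K/W
  R'_cork board = ln(0.116/0.0590)/(2πk) = 0.6761/(2π·0.0490) = 2.196 m·K/W
  R'_cellular glass = ln(0.139/0.116)/(2πk) = 0.1809/(2π·0.0605) = 0.4758 m·K/W
  R'_conv,out = 1/(2πr h) = 1/(2π·0.139·21.1) = 0.05427 m·K/W
ΣR = 0.003359 + 7.460×10^-4 + 2.196 + 0.4758 + 0.05427 = 2.730 m·K/W
Q' = ΔT/ΣR = (278.56 K − 296.1 K)/2.730 = -6.425 W/m
From the inner boundary to the cork board/cellular glass interface, ΣR_partial = 2.200 m·K/W.
T_interface = T_in − Q'·ΣR_partial = 278.56 K − (-6.425)(2.200) = 292.7 K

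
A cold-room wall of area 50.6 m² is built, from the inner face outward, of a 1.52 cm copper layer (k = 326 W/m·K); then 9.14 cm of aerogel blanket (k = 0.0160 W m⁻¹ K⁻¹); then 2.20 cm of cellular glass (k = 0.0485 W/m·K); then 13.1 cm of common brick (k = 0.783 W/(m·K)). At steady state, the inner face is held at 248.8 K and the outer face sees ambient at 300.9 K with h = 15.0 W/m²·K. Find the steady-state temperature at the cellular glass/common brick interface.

T = 299.0 K

Series thermal resistances, inner to outer:
  R_copper = L/(kA) = 0.0152/(326·50.6) = 9.215×10^-7 K/W
  R_aerogel blanket = L/(kA) = 0.0914/(0.0160·50.6) = 0.1129 K/W
  R_cellular glass = L/(kA) = 0.0220/(0.0485·50.6) = 0.008965 K/W
  R_common brick = L/(kA) = 0.131/(0.783·50.6) = 0.003306 K/W
  R_conv,out = 1/(hA) = 1/(15.0·50.6) = 0.001318 K/W
ΣR = 9.215×10^-7 + 0.1129 + 0.008965 + 0.003306 + 0.001318 = 0.1265 K/W
Q = ΔT/ΣR = (248.8 K − 300.9 K)/0.1265 = -411.9 W
From the inner boundary to the cellular glass/common brick interface, ΣR_partial = 0.1219 K/W.
T_interface = T_in − Q·ΣR_partial = 248.8 K − (-411.9)(0.1219) = 299.0 K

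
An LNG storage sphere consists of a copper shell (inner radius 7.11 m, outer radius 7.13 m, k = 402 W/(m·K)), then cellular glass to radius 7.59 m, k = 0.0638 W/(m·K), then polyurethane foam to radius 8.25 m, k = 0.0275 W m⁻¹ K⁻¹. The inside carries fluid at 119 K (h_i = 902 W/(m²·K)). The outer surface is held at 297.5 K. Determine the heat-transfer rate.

Q = 4.34 kW

Treat each layer as a resistance in series:
  R_conv,in = 1/(4πr²h) = 1/(4π·7.11²·902) = 1.745×10^-6 K/W
  R_copper = (1/7.11 − 1/7.13)/(4πk) = 3.945×10^-4/(4π·402) = 7.810×10^-8 K/W
  R_cellular glass = (1/7.13 − 1/7.59)/(4πk) = 0.008500/(4π·0.0638) = 0.01060 K/W
  R_polyurethane foam = (1/7.59 − 1/8.25)/(4πk) = 0.01054/(4π·0.0275) = 0.03050 K/W
ΣR = 1.745×10^-6 + 7.810×10^-8 + 0.01060 + 0.03050 = 0.04110 K/W
Q = ΔT/ΣR = (119 K − 297.5 K)/0.04110 = -4340 W
(Negative Q ⇒ heat flows inward; heat gain = 4340 W.)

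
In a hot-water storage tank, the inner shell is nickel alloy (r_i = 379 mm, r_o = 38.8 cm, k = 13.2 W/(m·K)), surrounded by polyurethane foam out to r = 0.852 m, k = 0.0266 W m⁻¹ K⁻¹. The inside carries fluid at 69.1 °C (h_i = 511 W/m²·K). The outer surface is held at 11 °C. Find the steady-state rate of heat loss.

Treat each layer as a resistance in series:
  R_conv,in = 1/(4πr²h) = 1/(4π·0.379²·511) = 0.001084 K/W
  R_nickel alloy = (1/0.379 − 1/0.388)/(4πk) = 0.06120/(4π·13.2) = 3.690×10^-4 K/W
  R_polyurethane foam = (1/0.388 − 1/0.852)/(4πk) = 1.404/(4π·0.0266) = 4.199 K/W
ΣR = 0.001084 + 3.690×10^-4 + 4.199 = 4.200 K/W
Q = ΔT/ΣR = (69.1 °C − 11 °C)/4.200 = 13.8 W

Q = 13.8 W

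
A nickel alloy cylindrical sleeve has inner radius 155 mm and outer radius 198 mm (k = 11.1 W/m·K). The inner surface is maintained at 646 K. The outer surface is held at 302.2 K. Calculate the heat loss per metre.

Q' = 2πk·ΔT/ln(r₂/r₁) = 2π × 11.1 × 343.8 / ln(0.198/0.155) = 97900 W/m

Q' = 97.9 kW/m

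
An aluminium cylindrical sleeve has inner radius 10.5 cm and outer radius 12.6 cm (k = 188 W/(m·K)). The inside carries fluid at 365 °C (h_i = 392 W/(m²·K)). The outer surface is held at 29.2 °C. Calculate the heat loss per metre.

Q' = 83.5 kW/m

Treat each layer as a resistance in series:
  R'_conv,in = 1/(2πr h) = 1/(2π·0.105·392) = 0.003867 m·K/W
  R'_aluminium = ln(0.126/0.105)/(2πk) = 0.1823/(2π·188) = 1.543×10^-4 m·K/W
ΣR = 0.003867 + 1.543×10^-4 = 0.004021 m·K/W
Q' = ΔT/ΣR = (365 °C − 29.2 °C)/0.004021 = 83500 W/m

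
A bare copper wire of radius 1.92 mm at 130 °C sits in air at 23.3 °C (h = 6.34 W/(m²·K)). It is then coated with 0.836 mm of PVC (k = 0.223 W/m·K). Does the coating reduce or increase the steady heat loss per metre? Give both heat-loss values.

increases: 8.16 → 11.4 W/m

Critical radius for a cylinder: r_cr = k/h = 0.0352 m = 3.52 cm.
Outer radius after coating: r₂ = 0.00192 + 8.36×10^-4 = 0.002756 m.
Since r₁ < r_cr and r₂ ≤ r_cr, the coating moves toward the maximum at r_cr — heat loss rises.
Bare: R = 1/(2πr₁h) = 13.07 m·K/W; Q = 106.7/13.07 = 8.16 W/m.
Coated: R = R_cond + R_conv = 9.367 m·K/W; Q = 106.7/9.367 = 11.4 W/m.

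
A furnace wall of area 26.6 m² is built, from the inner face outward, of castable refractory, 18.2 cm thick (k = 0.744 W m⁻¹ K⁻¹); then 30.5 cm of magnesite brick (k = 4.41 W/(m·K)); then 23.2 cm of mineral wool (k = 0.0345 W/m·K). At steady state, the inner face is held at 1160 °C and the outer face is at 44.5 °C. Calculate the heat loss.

Resistance network (inner→outer):
  R_castable refractory = L/(kA) = 0.182/(0.744·26.6) = 0.009196 K/W
  R_magnesite brick = L/(kA) = 0.305/(4.41·26.6) = 0.002600 K/W
  R_mineral wool = L/(kA) = 0.232/(0.0345·26.6) = 0.2528 K/W
ΣR = 0.009196 + 0.002600 + 0.2528 = 0.2646 K/W
Q = ΔT/ΣR = (1160 °C − 44.5 °C)/0.2646 = 4220 W

Q = 4.22 kW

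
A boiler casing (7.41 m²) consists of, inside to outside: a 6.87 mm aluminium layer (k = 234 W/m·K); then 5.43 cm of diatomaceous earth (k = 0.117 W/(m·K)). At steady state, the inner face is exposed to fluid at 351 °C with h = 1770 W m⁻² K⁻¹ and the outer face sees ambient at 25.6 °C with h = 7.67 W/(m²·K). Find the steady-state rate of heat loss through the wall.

Series thermal resistances, inner to outer:
  R_conv,in = 1/(hA) = 1/(1770·7.41) = 7.624×10^-5 K/W
  R_aluminium = L/(kA) = 0.00687/(234·7.41) = 3.962×10^-6 K/W
  R_diatomaceous earth = L/(kA) = 0.0543/(0.117·7.41) = 0.06263 K/W
  R_conv,out = 1/(hA) = 1/(7.67·7.41) = 0.01759 K/W
ΣR = 7.624×10^-5 + 3.962×10^-6 + 0.06263 + 0.01759 = 0.08030 K/W
Q = ΔT/ΣR = (351 °C − 25.6 °C)/0.08030 = 4050 W

Q = 4050 W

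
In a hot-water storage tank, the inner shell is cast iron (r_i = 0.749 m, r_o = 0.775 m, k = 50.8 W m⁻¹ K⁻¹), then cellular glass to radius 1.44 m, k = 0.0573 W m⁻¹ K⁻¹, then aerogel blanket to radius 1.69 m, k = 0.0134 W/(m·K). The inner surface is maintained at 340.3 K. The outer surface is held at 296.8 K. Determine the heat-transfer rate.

Q = 30.3 W

Resistance network (inner→outer):
  R_cast iron = (1/0.749 − 1/0.775)/(4πk) = 0.04479/(4π·50.8) = 7.016×10^-5 K/W
  R_cellular glass = (1/0.775 − 1/1.44)/(4πk) = 0.5959/(4π·0.0573) = 0.8275 K/W
  R_aerogel blanket = (1/1.44 − 1/1.69)/(4πk) = 0.1027/(4π·0.0134) = 0.6101 K/W
ΣR = 7.016×10^-5 + 0.8275 + 0.6101 = 1.438 K/W
Q = ΔT/ΣR = (340.3 K − 296.8 K)/1.438 = 30.3 W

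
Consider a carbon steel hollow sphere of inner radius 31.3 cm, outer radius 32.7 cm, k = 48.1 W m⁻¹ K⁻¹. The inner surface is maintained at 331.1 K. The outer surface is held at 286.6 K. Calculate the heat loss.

Q = 197 kW

Q = 4πk·ΔT/(1/r₁ − 1/r₂) = 4π × 48.1 × 44.5 / (1/0.313 − 1/0.327) = 1.97×10^5 W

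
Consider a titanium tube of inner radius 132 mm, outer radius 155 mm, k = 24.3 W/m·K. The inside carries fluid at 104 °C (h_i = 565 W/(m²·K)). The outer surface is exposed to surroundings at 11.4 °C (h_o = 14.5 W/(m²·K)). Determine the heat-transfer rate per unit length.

Series thermal resistances, inner to outer:
  R'_conv,in = 1/(2πr h) = 1/(2π·0.132·565) = 0.002134 m·K/W
  R'_titanium = ln(0.155/0.132)/(2πk) = 0.1606/(2π·24.3) = 0.001052 m·K/W
  R'_conv,out = 1/(2πr h) = 1/(2π·0.155·14.5) = 0.07081 m·K/W
ΣR = 0.002134 + 0.001052 + 0.07081 = 0.07400 m·K/W
Q' = ΔT/ΣR = (104 °C − 11.4 °C)/0.07400 = 1250 W/m

Q' = 1250 W/m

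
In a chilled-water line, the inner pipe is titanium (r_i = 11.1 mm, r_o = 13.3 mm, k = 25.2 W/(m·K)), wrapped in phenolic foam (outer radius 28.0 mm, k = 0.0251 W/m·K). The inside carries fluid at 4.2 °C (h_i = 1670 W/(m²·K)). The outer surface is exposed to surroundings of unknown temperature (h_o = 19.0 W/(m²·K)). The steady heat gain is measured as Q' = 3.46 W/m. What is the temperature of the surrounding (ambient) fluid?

Sum the resistances:
  R'_conv,in = 1/(2πr h) = 1/(2π·0.0111·1670) = 0.008586 m·K/W
  R'_titanium = ln(0.0133/0.0111)/(2πk) = 0.1808/(2π·25.2) = 0.001142 m·K/W
  R'_phenolic foam = ln(0.0280/0.0133)/(2πk) = 0.7444/(2π·0.0251) = 4.720 m·K/W
  R'_conv,out = 1/(2πr h) = 1/(2π·0.0280·19.0) = 0.2992 m·K/W
ΣR = 5.029 m·K/W
ΔT = Q'·ΣR = 3.46 × 5.029 = 17.40 K
Heat flows inward, so T_out = T_in + ΔT = 4.2 + 17.40 = 21.6 °C

T_out = 21.6 °C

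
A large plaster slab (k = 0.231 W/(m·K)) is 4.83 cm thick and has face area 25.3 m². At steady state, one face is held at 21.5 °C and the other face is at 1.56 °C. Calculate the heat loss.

Q = 2.41 kW

Q = kA·ΔT/L = 0.231 × 25.3 × |21.5 °C − 1.56 °C| / 0.0483 = 2410 W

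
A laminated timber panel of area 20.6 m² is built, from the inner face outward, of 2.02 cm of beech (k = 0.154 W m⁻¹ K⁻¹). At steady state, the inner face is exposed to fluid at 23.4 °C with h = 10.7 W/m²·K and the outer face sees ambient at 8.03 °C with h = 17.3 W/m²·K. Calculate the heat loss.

Q = 1120 W

Treat each layer as a resistance in series:
  R_conv,in = 1/(hA) = 1/(10.7·20.6) = 0.004537 K/W
  R_beech = L/(kA) = 0.0202/(0.154·20.6) = 0.006367 K/W
  R_conv,out = 1/(hA) = 1/(17.3·20.6) = 0.002806 K/W
ΣR = 0.004537 + 0.006367 + 0.002806 = 0.01371 K/W
Q = ΔT/ΣR = (23.4 °C − 8.03 °C)/0.01371 = 1120 W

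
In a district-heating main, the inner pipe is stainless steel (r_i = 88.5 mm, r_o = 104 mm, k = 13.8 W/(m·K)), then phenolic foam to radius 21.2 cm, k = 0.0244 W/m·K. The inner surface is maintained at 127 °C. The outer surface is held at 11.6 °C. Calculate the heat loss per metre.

Q' = 24.8 W/m

Resistance network (inner→outer):
  R'_stainless steel = ln(0.104/0.0885)/(2πk) = 0.1614/(2π·13.8) = 0.001861 m·K/W
  R'_phenolic foam = ln(0.212/0.104)/(2πk) = 0.7122/(2π·0.0244) = 4.645 m·K/W
ΣR = 0.001861 + 4.645 = 4.647 m·K/W
Q' = ΔT/ΣR = (127 °C − 11.6 °C)/4.647 = 24.8 W/m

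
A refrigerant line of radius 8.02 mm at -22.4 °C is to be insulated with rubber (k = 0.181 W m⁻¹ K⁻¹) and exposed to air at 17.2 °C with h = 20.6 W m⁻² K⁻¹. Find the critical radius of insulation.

r_cr = 0.879 cm

For a cylinder, r_cr = k_ins/h = 0.181/20.6 = 0.00879 m = 0.879 cm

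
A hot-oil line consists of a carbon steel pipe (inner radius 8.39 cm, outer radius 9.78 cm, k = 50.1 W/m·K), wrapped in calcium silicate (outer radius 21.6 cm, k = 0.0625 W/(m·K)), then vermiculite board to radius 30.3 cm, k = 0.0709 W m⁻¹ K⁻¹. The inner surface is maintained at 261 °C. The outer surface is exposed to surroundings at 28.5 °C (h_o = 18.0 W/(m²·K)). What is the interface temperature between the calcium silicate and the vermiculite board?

Resistance network (inner→outer):
  R'_carbon steel = ln(0.0978/0.0839)/(2πk) = 0.1533/(2π·50.1) = 4.870×10^-4 m·K/W
  R'_calcium silicate = ln(0.216/0.0978)/(2πk) = 0.7924/(2π·0.0625) = 2.018 m·K/W
  R'_vermiculite board = ln(0.303/0.216)/(2πk) = 0.3385/(2π·0.0709) = 0.7598 m·K/W
  R'_conv,out = 1/(2πr h) = 1/(2π·0.303·18.0) = 0.02918 m·K/W
ΣR = 4.870×10^-4 + 2.018 + 0.7598 + 0.02918 = 2.807 m·K/W
Q' = ΔT/ΣR = (261 °C − 28.5 °C)/2.807 = 82.83 W/m
From the inner boundary to the calcium silicate/vermiculite board interface, ΣR_partial = 2.018 m·K/W.
T_interface = T_in − Q'·ΣR_partial = 261 °C − (82.83)(2.018) = 93.8 °C

T = 93.8 °C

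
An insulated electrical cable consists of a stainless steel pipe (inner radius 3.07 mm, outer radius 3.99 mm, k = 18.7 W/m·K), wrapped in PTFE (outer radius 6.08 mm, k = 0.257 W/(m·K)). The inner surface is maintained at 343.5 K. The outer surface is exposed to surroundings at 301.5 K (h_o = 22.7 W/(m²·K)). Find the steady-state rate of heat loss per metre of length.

Q' = 29.7 W/m

Treat each layer as a resistance in series:
  R'_stainless steel = ln(0.00399/0.00307)/(2πk) = 0.2621/(2π·18.7) = 0.002231 m·K/W
  R'_PTFE = ln(0.00608/0.00399)/(2πk) = 0.4212/(2π·0.257) = 0.2608 m·K/W
  R'_conv,out = 1/(2πr h) = 1/(2π·0.00608·22.7) = 1.153 m·K/W
ΣR = 0.002231 + 0.2608 + 1.153 = 1.416 m·K/W
Q' = ΔT/ΣR = (343.5 K − 301.5 K)/1.416 = 29.7 W/m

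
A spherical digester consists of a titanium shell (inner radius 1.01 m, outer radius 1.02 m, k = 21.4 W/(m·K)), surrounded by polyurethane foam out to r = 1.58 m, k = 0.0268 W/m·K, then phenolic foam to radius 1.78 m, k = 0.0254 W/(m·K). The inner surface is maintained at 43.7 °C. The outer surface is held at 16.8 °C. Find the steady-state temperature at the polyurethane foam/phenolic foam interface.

T = 21.6 °C

Series thermal resistances, inner to outer:
  R_titanium = (1/1.01 − 1/1.02)/(4πk) = 0.009707/(4π·21.4) = 3.610×10^-5 K/W
  R_polyurethane foam = (1/1.02 − 1/1.58)/(4πk) = 0.3475/(4π·0.0268) = 1.032 K/W
  R_phenolic foam = (1/1.58 − 1/1.78)/(4πk) = 0.07111/(4π·0.0254) = 0.2228 K/W
ΣR = 3.610×10^-5 + 1.032 + 0.2228 = 1.255 K/W
Q = ΔT/ΣR = (43.7 °C − 16.8 °C)/1.255 = 21.43 W
From the inner boundary to the polyurethane foam/phenolic foam interface, ΣR_partial = 1.032 K/W.
T_interface = T_in − Q·ΣR_partial = 43.7 °C − (21.43)(1.032) = 21.6 °C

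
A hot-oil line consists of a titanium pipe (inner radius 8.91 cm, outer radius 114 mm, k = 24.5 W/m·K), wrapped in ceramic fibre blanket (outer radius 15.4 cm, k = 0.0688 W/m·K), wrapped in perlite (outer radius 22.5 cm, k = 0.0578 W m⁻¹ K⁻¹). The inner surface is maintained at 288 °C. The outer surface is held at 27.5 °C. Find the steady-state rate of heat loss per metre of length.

Q' = 150 W/m

Resistance network (inner→outer):
  R'_titanium = ln(0.114/0.0891)/(2πk) = 0.2464/(2π·24.5) = 0.001601 m·K/W
  R'_ceramic fibre blanket = ln(0.154/0.114)/(2πk) = 0.3008/(2π·0.0688) = 0.6957 m·K/W
  R'_perlite = ln(0.225/0.154)/(2πk) = 0.3791/(2π·0.0578) = 1.044 m·K/W
ΣR = 0.001601 + 0.6957 + 1.044 = 1.741 m·K/W
Q' = ΔT/ΣR = (288 °C − 27.5 °C)/1.741 = 150 W/m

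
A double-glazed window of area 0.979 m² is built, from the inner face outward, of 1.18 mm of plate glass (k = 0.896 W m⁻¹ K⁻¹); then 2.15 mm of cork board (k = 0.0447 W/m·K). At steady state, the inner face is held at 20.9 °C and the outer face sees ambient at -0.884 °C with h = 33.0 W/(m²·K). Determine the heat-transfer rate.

Treat each layer as a resistance in series:
  R_plate glass = L/(kA) = 0.00118/(0.896·0.979) = 0.001345 K/W
  R_cork board = L/(kA) = 0.00215/(0.0447·0.979) = 0.04913 K/W
  R_conv,out = 1/(hA) = 1/(33.0·0.979) = 0.03095 K/W
ΣR = 0.001345 + 0.04913 + 0.03095 = 0.08142 K/W
Q = ΔT/ΣR = (20.9 °C − -0.884 °C)/0.08142 = 268 W

Q = 268 W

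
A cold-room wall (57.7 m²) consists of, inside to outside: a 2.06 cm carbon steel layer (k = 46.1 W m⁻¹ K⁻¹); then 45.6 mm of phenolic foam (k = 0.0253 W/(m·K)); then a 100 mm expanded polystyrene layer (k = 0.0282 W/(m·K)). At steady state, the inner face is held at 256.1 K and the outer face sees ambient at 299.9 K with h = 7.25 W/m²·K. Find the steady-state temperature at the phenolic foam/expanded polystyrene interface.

Resistance network (inner→outer):
  R_carbon steel = L/(kA) = 0.0206/(46.1·57.7) = 7.744×10^-6 K/W
  R_phenolic foam = L/(kA) = 0.0456/(0.0253·57.7) = 0.03124 K/W
  R_expanded polystyrene = L/(kA) = 0.100/(0.0282·57.7) = 0.06146 K/W
  R_conv,out = 1/(hA) = 1/(7.25·57.7) = 0.002390 K/W
ΣR = 7.744×10^-6 + 0.03124 + 0.06146 + 0.002390 = 0.09510 K/W
Q = ΔT/ΣR = (256.1 K − 299.9 K)/0.09510 = -460.6 W
From the inner boundary to the phenolic foam/expanded polystyrene interface, ΣR_partial = 0.03125 K/W.
T_interface = T_in − Q·ΣR_partial = 256.1 K − (-460.6)(0.03125) = 270.49 K

T = 270.49 K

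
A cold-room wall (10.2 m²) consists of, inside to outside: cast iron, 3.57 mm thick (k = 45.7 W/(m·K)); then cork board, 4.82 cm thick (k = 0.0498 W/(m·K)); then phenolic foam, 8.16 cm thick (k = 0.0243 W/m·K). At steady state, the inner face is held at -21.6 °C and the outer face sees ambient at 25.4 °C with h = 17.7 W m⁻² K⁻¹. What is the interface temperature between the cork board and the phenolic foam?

T = -11.2 °C

Resistance network (inner→outer):
  R_cast iron = L/(kA) = 0.00357/(45.7·10.2) = 7.659×10^-6 K/W
  R_cork board = L/(kA) = 0.0482/(0.0498·10.2) = 0.09489 K/W
  R_phenolic foam = L/(kA) = 0.0816/(0.0243·10.2) = 0.3292 K/W
  R_conv,out = 1/(hA) = 1/(17.7·10.2) = 0.005539 K/W
ΣR = 7.659×10^-6 + 0.09489 + 0.3292 + 0.005539 = 0.4296 K/W
Q = ΔT/ΣR = (-21.6 °C − 25.4 °C)/0.4296 = -109.4 W
From the inner boundary to the cork board/phenolic foam interface, ΣR_partial = 0.09490 K/W.
T_interface = T_in − Q·ΣR_partial = -21.6 °C − (-109.4)(0.09490) = -11.2 °C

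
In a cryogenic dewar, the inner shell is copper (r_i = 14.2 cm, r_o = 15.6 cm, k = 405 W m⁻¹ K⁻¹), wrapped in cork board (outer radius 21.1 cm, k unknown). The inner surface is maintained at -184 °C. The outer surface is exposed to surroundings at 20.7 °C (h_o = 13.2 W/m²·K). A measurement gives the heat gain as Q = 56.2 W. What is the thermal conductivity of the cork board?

ΣR = ΔT/Q = |-184 − 20.7|/56.2 = 3.642 K/W
Known resistances:
  R_copper = (1/0.142 − 1/0.156)/(4πk) = 0.6320/(4π·405) = 1.242×10^-4 K/W
  R_conv,out = 1/(4πr²h) = 1/(4π·0.211²·13.2) = 0.1354 K/W
R_cork board = ΣR − ΣR_known = 3.642 − 0.1355 = 3.506 K/W
(1/r₁−1/r₂)/(4πk) = 3.506 ⇒ k = 1.671/(4π·3.506) = 0.0379 W/m·K

k = 0.0379 W/m·K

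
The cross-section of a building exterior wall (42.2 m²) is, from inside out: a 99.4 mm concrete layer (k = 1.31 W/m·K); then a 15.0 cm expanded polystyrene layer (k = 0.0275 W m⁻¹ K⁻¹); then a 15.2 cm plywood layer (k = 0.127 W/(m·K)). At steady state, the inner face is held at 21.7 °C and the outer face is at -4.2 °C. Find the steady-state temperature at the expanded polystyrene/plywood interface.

T = 0.41 °C

Treat each layer as a resistance in series:
  R_concrete = L/(kA) = 0.0994/(1.31·42.2) = 0.001798 K/W
  R_expanded polystyrene = L/(kA) = 0.150/(0.0275·42.2) = 0.1293 K/W
  R_plywood = L/(kA) = 0.152/(0.127·42.2) = 0.02836 K/W
ΣR = 0.001798 + 0.1293 + 0.02836 = 0.1595 K/W
Q = ΔT/ΣR = (21.7 °C − -4.2 °C)/0.1595 = 162.4 W
From the inner boundary to the expanded polystyrene/plywood interface, ΣR_partial = 0.1311 K/W.
T_interface = T_in − Q·ΣR_partial = 21.7 °C − (162.4)(0.1311) = 0.41 °C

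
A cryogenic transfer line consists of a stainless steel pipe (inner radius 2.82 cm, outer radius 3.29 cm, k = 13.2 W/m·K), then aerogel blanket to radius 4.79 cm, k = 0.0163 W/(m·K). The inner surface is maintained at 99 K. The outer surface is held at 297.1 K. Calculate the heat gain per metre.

Resistance network (inner→outer):
  R'_stainless steel = ln(0.0329/0.0282)/(2πk) = 0.1542/(2π·13.2) = 0.001859 m·K/W
  R'_aerogel blanket = ln(0.0479/0.0329)/(2πk) = 0.3756/(2π·0.0163) = 3.668 m·K/W
ΣR = 0.001859 + 3.668 = 3.670 m·K/W
Q' = ΔT/ΣR = (99 K − 297.1 K)/3.670 = -54.0 W/m
(Negative Q' ⇒ heat flows inward; heat gain = 54.0 W/m.)

Q' = 54.0 W/m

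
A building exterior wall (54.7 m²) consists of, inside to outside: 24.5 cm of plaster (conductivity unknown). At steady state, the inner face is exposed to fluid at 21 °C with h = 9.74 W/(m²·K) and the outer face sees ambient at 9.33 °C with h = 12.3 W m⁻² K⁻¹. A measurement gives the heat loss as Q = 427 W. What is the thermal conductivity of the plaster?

ΣR = ΔT/Q = |21 − 9.33|/427 = 0.02733 K/W
Known resistances:
  R_conv,in = 1/(hA) = 1/(9.74·54.7) = 0.001877 K/W
  R_conv,out = 1/(hA) = 1/(12.3·54.7) = 0.001486 K/W
R_plaster = ΣR − ΣR_known = 0.02733 − 0.003363 = 0.02397 K/W
L/(kA) = 0.02397 ⇒ k = 0.245/(0.02397·54.7) = 0.187 W/m·K

k = 0.187 W/m·K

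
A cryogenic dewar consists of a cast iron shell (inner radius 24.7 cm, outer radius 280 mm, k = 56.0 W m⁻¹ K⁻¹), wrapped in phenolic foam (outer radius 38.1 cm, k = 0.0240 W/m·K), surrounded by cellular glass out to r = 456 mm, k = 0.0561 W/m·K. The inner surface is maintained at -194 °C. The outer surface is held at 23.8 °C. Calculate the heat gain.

Series thermal resistances, inner to outer:
  R_cast iron = (1/0.247 − 1/0.280)/(4πk) = 0.4772/(4π·56.0) = 6.780×10^-4 K/W
  R_phenolic foam = (1/0.280 − 1/0.381)/(4πk) = 0.9468/(4π·0.0240) = 3.139 K/W
  R_cellular glass = (1/0.381 − 1/0.456)/(4πk) = 0.4317/(4π·0.0561) = 0.6123 K/W
ΣR = 6.780×10^-4 + 3.139 + 0.6123 = 3.752 K/W
Q = ΔT/ΣR = (-194 °C − 23.8 °C)/3.752 = -58.0 W
(Negative Q ⇒ heat flows inward; heat gain = 58.0 W.)

Q = 58.0 W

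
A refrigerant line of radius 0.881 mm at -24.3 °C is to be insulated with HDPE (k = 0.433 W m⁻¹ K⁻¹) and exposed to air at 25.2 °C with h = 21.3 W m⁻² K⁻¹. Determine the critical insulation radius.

For a cylinder, r_cr = k_ins/h = 0.433/21.3 = 0.0203 m = 2.03 cm

r_cr = 2.03 cm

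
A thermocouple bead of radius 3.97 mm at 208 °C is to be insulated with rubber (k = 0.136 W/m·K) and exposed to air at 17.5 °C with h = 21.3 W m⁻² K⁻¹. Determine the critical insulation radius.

r_cr = 1.28 cm

For a sphere, r_cr = 2k_ins/h = 2·0.136/21.3 = 0.0128 m = 1.28 cm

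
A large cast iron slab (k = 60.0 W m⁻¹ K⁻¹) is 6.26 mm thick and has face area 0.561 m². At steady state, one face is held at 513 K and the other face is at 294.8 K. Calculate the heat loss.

Q = 1170 kW

Q = kA·ΔT/L = 60.0 × 0.561 × |513 K − 294.8 K| / 0.00626 = 1.17×10^6 W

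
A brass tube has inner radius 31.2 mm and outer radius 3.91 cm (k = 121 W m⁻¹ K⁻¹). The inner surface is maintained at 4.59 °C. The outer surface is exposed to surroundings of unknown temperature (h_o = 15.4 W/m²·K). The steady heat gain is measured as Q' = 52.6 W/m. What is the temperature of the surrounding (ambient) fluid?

T_out = 18.5 °C

Series resistances:
  R'_brass = ln(0.0391/0.0312)/(2πk) = 0.2257/(2π·121) = 2.969×10^-4 m·K/W
  R'_conv,out = 1/(2πr h) = 1/(2π·0.0391·15.4) = 0.2643 m·K/W
ΣR = 0.2646 m·K/W
ΔT = Q'·ΣR = 52.6 × 0.2646 = 13.92 K
Heat flows inward, so T_out = T_in + ΔT = 4.59 + 13.92 = 18.5 °C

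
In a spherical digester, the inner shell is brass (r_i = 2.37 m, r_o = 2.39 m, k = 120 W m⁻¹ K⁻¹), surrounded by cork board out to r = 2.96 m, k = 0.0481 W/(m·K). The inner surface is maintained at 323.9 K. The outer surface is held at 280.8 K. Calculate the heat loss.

Q = 323 W

Series thermal resistances, inner to outer:
  R_brass = (1/2.37 − 1/2.39)/(4πk) = 0.003531/(4π·120) = 2.341×10^-6 K/W
  R_cork board = (1/2.39 − 1/2.96)/(4πk) = 0.08057/(4π·0.0481) = 0.1333 K/W
ΣR = 2.341×10^-6 + 0.1333 = 0.1333 K/W
Q = ΔT/ΣR = (323.9 K − 280.8 K)/0.1333 = 323 W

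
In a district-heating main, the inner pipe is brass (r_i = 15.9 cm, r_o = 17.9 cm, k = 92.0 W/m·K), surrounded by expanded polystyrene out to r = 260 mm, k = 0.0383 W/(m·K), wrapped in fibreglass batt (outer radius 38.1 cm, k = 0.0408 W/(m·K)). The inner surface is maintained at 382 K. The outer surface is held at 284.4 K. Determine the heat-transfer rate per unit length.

Q' = 32.1 W/m

Series thermal resistances, inner to outer:
  R'_brass = ln(0.179/0.159)/(2πk) = 0.1185/(2π·92.0) = 2.050×10^-4 m·K/W
  R'_expanded polystyrene = ln(0.260/0.179)/(2πk) = 0.3733/(2π·0.0383) = 1.551 m·K/W
  R'_fibreglass batt = ln(0.381/0.260)/(2πk) = 0.3821/(2π·0.0408) = 1.491 m·K/W
ΣR = 2.050×10^-4 + 1.551 + 1.491 = 3.042 m·K/W
Q' = ΔT/ΣR = (382 K − 284.4 K)/3.042 = 32.1 W/m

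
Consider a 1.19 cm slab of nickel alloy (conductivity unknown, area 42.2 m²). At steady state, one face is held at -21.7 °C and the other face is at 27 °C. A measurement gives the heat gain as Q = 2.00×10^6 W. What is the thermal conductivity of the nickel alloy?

ΣR = ΔT/Q = |-21.7 − 27|/2.00×10^6 = 2.435×10^-5 K/W
L/(kA) = 2.435×10^-5 ⇒ k = 0.0119/(2.435×10^-5·42.2) = 11.6 W/m·K

k = 11.6 W/m·K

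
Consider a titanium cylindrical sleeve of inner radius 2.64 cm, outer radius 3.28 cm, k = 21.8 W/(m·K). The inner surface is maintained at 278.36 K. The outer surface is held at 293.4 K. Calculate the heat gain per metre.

Q' = 9490 W/m

Q' = 2πk·ΔT/ln(r₂/r₁) = 2π × 21.8 × 15.04 / ln(0.0328/0.0264) = 9490 W/m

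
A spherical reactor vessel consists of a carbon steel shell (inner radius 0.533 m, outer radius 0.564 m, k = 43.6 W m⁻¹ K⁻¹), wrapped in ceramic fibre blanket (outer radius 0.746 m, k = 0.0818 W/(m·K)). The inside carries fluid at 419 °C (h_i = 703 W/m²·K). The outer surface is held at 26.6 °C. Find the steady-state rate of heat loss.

Series thermal resistances, inner to outer:
  R_conv,in = 1/(4πr²h) = 1/(4π·0.533²·703) = 3.985×10^-4 K/W
  R_carbon steel = (1/0.533 − 1/0.564)/(4πk) = 0.1031/(4π·43.6) = 1.882×10^-4 K/W
  R_ceramic fibre blanket = (1/0.564 − 1/0.746)/(4πk) = 0.4326/(4π·0.0818) = 0.4208 K/W
ΣR = 3.985×10^-4 + 1.882×10^-4 + 0.4208 = 0.4214 K/W
Q = ΔT/ΣR = (419 °C − 26.6 °C)/0.4214 = 931 W

Q = 931 W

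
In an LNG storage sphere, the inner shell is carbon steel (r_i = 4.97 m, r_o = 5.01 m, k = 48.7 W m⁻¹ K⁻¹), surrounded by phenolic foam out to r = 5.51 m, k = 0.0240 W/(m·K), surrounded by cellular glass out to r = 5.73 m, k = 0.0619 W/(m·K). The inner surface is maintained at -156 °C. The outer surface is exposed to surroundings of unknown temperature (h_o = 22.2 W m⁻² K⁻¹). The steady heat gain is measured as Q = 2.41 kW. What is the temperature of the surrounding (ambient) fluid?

Series resistances:
  R_carbon steel = (1/4.97 − 1/5.01)/(4πk) = 0.001606/(4π·48.7) = 2.625×10^-6 K/W
  R_phenolic foam = (1/5.01 − 1/5.51)/(4πk) = 0.01811/(4π·0.0240) = 0.06006 K/W
  R_cellular glass = (1/5.51 − 1/5.73)/(4πk) = 0.006968/(4π·0.0619) = 0.008958 K/W
  R_conv,out = 1/(4πr²h) = 1/(4π·5.73²·22.2) = 1.092×10^-4 K/W
ΣR = 0.06913 K/W
ΔT = Q·ΣR = 2410 × 0.06913 = 166.6 K
Heat flows inward, so T_out = T_in + ΔT = -156 + 166.6 = 10.6 °C

T_out = 10.6 °C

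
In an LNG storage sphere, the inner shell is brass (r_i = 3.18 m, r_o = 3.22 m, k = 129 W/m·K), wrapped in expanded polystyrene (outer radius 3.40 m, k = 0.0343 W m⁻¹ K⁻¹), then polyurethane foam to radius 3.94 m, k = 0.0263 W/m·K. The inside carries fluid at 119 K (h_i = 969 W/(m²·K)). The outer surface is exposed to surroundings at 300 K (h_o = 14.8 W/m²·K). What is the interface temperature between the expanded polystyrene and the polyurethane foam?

Resistance network (inner→outer):
  R_conv,in = 1/(4πr²h) = 1/(4π·3.18²·969) = 8.121×10^-6 K/W
  R_brass = (1/3.18 − 1/3.22)/(4πk) = 0.003906/(4π·129) = 2.410×10^-6 K/W
  R_expanded polystyrene = (1/3.22 − 1/3.40)/(4πk) = 0.01644/(4π·0.0343) = 0.03814 K/W
  R_polyurethane foam = (1/3.40 − 1/3.94)/(4πk) = 0.04031/(4π·0.0263) = 0.1220 K/W
  R_conv,out = 1/(4πr²h) = 1/(4π·3.94²·14.8) = 3.464×10^-4 K/W
ΣR = 8.121×10^-6 + 2.410×10^-6 + 0.03814 + 0.1220 + 3.464×10^-4 = 0.1605 K/W
Q = ΔT/ΣR = (119 K − 300 K)/0.1605 = -1128 W
From the inner boundary to the expanded polystyrene/polyurethane foam interface, ΣR_partial = 0.03815 K/W.
T_interface = T_in − Q·ΣR_partial = 119 K − (-1128)(0.03815) = 162 K

T = 162 K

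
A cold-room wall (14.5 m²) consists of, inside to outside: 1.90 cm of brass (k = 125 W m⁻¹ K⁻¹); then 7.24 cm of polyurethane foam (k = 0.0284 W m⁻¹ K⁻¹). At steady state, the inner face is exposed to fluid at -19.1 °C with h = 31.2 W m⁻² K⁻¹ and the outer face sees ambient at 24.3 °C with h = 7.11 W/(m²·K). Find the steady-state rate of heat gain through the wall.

Q = 231 W

Resistance network (inner→outer):
  R_conv,in = 1/(hA) = 1/(31.2·14.5) = 0.002210 K/W
  R_brass = L/(kA) = 0.0190/(125·14.5) = 1.048×10^-5 K/W
  R_polyurethane foam = L/(kA) = 0.0724/(0.0284·14.5) = 0.1758 K/W
  R_conv,out = 1/(hA) = 1/(7.11·14.5) = 0.009700 K/W
ΣR = 0.002210 + 1.048×10^-5 + 0.1758 + 0.009700 = 0.1877 K/W
Q = ΔT/ΣR = (-19.1 °C − 24.3 °C)/0.1877 = -231 W
(Negative Q ⇒ heat flows inward; heat gain = 231 W.)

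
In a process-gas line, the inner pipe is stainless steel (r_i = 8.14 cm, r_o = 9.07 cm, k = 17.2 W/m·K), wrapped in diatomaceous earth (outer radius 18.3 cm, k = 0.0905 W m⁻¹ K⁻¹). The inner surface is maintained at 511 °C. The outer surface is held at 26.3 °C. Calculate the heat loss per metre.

Treat each layer as a resistance in series:
  R'_stainless steel = ln(0.0907/0.0814)/(2πk) = 0.1082/(2π·17.2) = 0.001001 m·K/W
  R'_diatomaceous earth = ln(0.183/0.0907)/(2πk) = 0.7019/(2π·0.0905) = 1.234 m·K/W
ΣR = 0.001001 + 1.234 = 1.235 m·K/W
Q' = ΔT/ΣR = (511 °C − 26.3 °C)/1.235 = 392 W/m

Q' = 392 W/m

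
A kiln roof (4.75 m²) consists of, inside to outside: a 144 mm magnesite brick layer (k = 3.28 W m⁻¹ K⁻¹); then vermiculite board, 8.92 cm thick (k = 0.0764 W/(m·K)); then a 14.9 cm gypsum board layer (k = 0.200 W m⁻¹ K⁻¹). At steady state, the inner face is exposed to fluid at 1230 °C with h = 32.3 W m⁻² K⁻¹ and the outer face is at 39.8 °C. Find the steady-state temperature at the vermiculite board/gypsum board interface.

T = 486 °C

Treat each layer as a resistance in series:
  R_conv,in = 1/(hA) = 1/(32.3·4.75) = 0.006518 K/W
  R_magnesite brick = L/(kA) = 0.144/(3.28·4.75) = 0.009243 K/W
  R_vermiculite board = L/(kA) = 0.0892/(0.0764·4.75) = 0.2458 K/W
  R_gypsum board = L/(kA) = 0.149/(0.200·4.75) = 0.1568 K/W
ΣR = 0.006518 + 0.009243 + 0.2458 + 0.1568 = 0.4184 K/W
Q = ΔT/ΣR = (1230 °C − 39.8 °C)/0.4184 = 2845 W
From the inner boundary to the vermiculite board/gypsum board interface, ΣR_partial = 0.2616 K/W.
T_interface = T_in − Q·ΣR_partial = 1230 °C − (2845)(0.2616) = 486 °C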